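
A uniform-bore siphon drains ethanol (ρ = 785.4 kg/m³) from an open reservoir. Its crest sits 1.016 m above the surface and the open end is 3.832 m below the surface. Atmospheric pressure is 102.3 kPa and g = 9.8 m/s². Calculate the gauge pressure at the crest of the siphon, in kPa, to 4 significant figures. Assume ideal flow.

P_gauge ≈ -37.31 kPa

The outlet speed comes from Torricelli: v = √(2g·3.832) = 8.666 m/s.
The bore is uniform, so the speed at the crest is the same v. Bernoulli surface→crest: P_atm = P_top + ½ρv² + ρg·h_top.
P_top = 102300 − ½·785.4·8.666² − 785.4·9.8·1.016 = 64990 Pa. So P_gauge = P_top − P_atm = -37310 Pa.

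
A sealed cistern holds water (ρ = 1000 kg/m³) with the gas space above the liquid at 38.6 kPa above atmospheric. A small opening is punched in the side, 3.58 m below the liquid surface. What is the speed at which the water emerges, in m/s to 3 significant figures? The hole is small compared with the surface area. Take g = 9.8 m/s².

v ≈ 12.1 m/s

Take point 1 at the surface (v₁ ≈ 0) and point 2 at the hole (at atmospheric pressure). Bernoulli: P₁ + ρg h = P_atm + ½ρv₂².
With P₁ − P_atm = 38600 Pa, v₂ = √(2gh + 2ΔP/ρ) = √(2·9.8·3.58 + 2·38600/1000) = 12.1 m/s.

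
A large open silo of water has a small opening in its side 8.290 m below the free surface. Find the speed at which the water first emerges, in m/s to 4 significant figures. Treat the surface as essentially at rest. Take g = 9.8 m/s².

With the surface at rest and both surface and jet at atmospheric pressure, Bernoulli gives ρg h = ½ρv², so v = √(2gh) = √(2·9.8·8.290) = 12.75 m/s.

12.75 m/s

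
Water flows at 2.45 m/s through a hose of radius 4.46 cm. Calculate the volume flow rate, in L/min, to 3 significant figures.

919 L/min

Q = A·v = 0.00625 m² × 2.45 m/s = 0.0153 m³/s.
Converting: 0.0153 m³/s × 60000 = 919 L/min.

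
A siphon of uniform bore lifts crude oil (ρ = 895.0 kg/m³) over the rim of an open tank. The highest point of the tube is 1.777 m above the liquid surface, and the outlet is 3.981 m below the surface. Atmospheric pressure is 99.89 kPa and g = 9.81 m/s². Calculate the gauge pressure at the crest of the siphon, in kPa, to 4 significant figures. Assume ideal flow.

P_gauge ≈ -50.55 kPa

Bernoulli surface→outlet gives ½v² = g·h_out, so v = √(2·9.81·3.981) = 8.838 m/s.
With constant cross-section the crest speed equals v; applying Bernoulli from the surface up to the crest, P_top = P_atm − ½ρv² − ρg·h_top.
P_top = 99890 − ½·895.0·8.838² − 895.0·9.81·1.777 = 49340 Pa. So P_gauge = P_top − P_atm = -50550 Pa.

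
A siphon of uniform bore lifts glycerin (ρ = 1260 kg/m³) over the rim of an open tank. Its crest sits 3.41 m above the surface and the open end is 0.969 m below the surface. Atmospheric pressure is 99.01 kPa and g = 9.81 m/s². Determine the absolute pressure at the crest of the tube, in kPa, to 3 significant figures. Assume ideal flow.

The outlet speed comes from Torricelli: v = √(2g·0.969) = 4.36 m/s.
With constant cross-section the crest speed equals v; applying Bernoulli from the surface up to the crest, P_top = P_atm − ½ρv² − ρg·h_top.
P_top = 99010 − ½·1260·4.36² − 1260·9.81·3.41 = 44900 Pa.

P_top ≈ 44.9 kPa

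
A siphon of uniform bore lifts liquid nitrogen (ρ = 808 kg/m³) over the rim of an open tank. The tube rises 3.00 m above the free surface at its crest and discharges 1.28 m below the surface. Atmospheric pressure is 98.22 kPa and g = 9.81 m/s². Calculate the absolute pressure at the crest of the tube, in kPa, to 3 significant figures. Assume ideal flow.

Bernoulli surface→outlet gives ½v² = g·h_out, so v = √(2·9.81·1.28) = 5.01 m/s.
With constant cross-section the crest speed equals v; applying Bernoulli from the surface up to the crest, P_top = P_atm − ½ρv² − ρg·h_top.
P_top = 98220 − ½·808·5.01² − 808·9.81·3.00 = 64300 Pa.

P_top ≈ 64.3 kPa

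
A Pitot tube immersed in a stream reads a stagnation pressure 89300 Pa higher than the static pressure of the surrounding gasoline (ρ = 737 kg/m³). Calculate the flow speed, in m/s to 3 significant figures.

15.6 m/s

The dynamic pressure equals the rise in static pressure at the stagnation point: ΔP = ½ρv².
v = √(2ΔP/ρ) = √(2·89300/737) = 15.6 m/s.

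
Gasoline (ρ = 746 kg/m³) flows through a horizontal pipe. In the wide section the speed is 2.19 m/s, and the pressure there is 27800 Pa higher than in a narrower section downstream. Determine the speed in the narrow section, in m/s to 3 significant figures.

v₂ ≈ 8.91 m/s

Horizontal Bernoulli: P₁ + ½ρv₁² = P₂ + ½ρv₂², so v₂² = v₁² + 2(P₁ − P₂)/ρ.
v₂ = √(2.19² + 2·27800/746) = √(4.80 + 74.5) = 8.91 m/s.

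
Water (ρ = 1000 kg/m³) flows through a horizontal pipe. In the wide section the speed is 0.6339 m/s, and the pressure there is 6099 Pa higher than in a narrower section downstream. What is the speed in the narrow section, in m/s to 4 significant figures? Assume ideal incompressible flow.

v₂ = 3.550 m/s

With h₁ = h₂, rearranging Bernoulli gives v₂ = √(v₁² + 2ΔP/ρ).
v₂ = √(0.6339² + 2·6099/1000) = √(0.4018 + 12.20) = 3.550 m/s.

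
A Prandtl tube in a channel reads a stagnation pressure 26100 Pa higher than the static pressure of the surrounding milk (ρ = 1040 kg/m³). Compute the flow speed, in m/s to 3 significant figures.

The dynamic pressure equals the rise in static pressure at the stagnation point: ΔP = ½ρv².
v = √(2ΔP/ρ) = √(2·26100/1040) = 7.08 m/s.

v ≈ 7.08 m/s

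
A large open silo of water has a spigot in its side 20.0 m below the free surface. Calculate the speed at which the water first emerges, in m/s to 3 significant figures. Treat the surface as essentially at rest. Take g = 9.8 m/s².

With the surface at rest and both surface and jet at atmospheric pressure, Bernoulli gives ρg h = ½ρv², so v = √(2gh) = √(2·9.8·20.0) = 19.8 m/s.

v ≈ 19.8 m/s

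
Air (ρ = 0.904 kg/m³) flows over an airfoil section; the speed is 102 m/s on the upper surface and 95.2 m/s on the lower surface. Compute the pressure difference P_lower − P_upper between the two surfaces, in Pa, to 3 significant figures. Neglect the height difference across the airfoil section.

ΔP ≈ 606 Pa

The pressure is lower where the speed is higher: ΔP = ½ρ(v_up² − v_low²).
ΔP = ½·0.904·(102² − 95.2²) = 606 Pa.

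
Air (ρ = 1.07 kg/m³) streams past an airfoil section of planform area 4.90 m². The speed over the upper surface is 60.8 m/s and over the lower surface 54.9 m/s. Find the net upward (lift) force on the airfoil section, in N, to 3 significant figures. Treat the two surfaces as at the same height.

The faster flow above has the lower pressure; Bernoulli (same height) gives ΔP = ½ρ(v_up² − v_low²).
ΔP = ½·1.07·(60.8² − 54.9²) = 365 Pa.
Lift = ΔP · A = 365 × 4.90 = 1790 N.

1790 N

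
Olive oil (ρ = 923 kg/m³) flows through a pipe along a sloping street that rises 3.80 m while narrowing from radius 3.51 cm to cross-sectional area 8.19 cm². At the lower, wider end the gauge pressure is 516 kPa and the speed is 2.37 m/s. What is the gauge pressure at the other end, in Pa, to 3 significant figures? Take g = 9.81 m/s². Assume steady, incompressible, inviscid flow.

The volume flow rate is constant, so v₂ = (A₁/A₂)v₁ = (38.7/8.19)·2.37 = 11.2 m/s.
Applying Bernoulli between the two ends and solving for P₂: P₂ = P₁ + ½ρ(v₁² − v₂²) − ρgΔh.
P₂ = 516000 + ½·923·(2.37² − 11.2²) − 923·9.81·(+3.80) = 516000 + (-55300) − (34400) = 426000 Pa.

P₂ = 426000 Pa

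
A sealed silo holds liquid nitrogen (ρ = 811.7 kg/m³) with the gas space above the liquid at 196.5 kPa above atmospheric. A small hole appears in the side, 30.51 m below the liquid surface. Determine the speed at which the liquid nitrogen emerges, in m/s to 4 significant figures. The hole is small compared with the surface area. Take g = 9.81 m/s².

32.91 m/s

Take point 1 at the surface (v₁ ≈ 0) and point 2 at the hole (at atmospheric pressure). Bernoulli: P₁ + ρg h = P_atm + ½ρv₂².
With P₁ − P_atm = 196500 Pa, v₂ = √(2gh + 2ΔP/ρ) = √(2·9.81·30.51 + 2·196500/811.7) = 32.91 m/s.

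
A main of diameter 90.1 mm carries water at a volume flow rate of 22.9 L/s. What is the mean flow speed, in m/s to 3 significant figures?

Q = 22.9 L/s = 0.0229 m³/s.
v = Q/A = 0.0229 / 0.00638 = 3.59 m/s.

v = 3.59 m/s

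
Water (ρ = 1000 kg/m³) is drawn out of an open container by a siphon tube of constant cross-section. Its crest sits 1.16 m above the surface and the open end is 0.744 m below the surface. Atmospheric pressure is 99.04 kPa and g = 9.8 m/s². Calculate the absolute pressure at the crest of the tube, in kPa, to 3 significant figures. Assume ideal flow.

P_top = 80.4 kPa

Bernoulli surface→outlet gives ½v² = g·h_out, so v = √(2·9.8·0.744) = 3.82 m/s.
The bore is uniform, so the speed at the crest is the same v. Bernoulli surface→crest: P_atm = P_top + ½ρv² + ρg·h_top.
P_top = 99040 − ½·1000·3.82² − 1000·9.8·1.16 = 80400 Pa.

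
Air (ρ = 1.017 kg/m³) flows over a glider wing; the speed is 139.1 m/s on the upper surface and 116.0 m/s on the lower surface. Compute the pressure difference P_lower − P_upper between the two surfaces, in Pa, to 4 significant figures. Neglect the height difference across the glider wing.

ΔP ≈ 2996 Pa

Bernoulli (same height): P_lower − P_upper = ½ρ(v_upper² − v_lower²).
ΔP = ½·1.017·(139.1² − 116.0²) = 2996 Pa.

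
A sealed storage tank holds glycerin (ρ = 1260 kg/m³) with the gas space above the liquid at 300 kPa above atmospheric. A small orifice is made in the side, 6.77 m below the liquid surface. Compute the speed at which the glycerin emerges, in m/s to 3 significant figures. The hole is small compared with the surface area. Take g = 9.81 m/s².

Take point 1 at the surface (v₁ ≈ 0) and point 2 at the hole (at atmospheric pressure). Bernoulli: P₁ + ρg h = P_atm + ½ρv₂².
With P₁ − P_atm = 300000 Pa, v₂ = √(2gh + 2ΔP/ρ) = √(2·9.81·6.77 + 2·300000/1260) = 24.7 m/s.

v ≈ 24.7 m/s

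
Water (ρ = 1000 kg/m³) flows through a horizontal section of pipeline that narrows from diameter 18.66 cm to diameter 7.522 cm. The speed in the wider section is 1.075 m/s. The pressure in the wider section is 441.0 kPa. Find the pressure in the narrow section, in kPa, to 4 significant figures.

P₂ = 419.7 kPa

By continuity, v₂ = v₁·A₁/A₂ = 1.075·(273.5/44.44) = 6.616 m/s.
Along the horizontal streamline, P + ½ρv² is constant.
P₂ = P₁ − ½ρ(v₂² − v₁²) = 441000 − ½·1000·(6.616² − 1.075²) = 441000 − 21300 = 419700 Pa.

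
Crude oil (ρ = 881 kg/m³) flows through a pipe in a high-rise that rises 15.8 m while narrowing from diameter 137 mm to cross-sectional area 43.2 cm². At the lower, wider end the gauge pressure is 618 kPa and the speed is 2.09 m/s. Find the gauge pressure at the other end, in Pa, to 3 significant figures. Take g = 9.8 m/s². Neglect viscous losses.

By continuity, v₂ = v₁·A₁/A₂ = 2.09·(147/43.2) = 7.13 m/s.
Applying Bernoulli between the two ends and solving for P₂: P₂ = P₁ + ½ρ(v₁² − v₂²) − ρgΔh.
P₂ = 618000 + ½·881·(2.09² − 7.13²) − 881·9.8·(+15.8) = 618000 + (-20500) − (136000) = 461000 Pa.

P₂ ≈ 461000 Pa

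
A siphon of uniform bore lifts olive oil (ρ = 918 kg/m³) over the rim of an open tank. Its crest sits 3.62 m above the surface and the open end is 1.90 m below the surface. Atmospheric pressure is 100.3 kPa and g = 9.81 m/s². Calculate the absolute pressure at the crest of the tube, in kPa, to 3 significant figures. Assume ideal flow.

P_top = 50.6 kPa

From the surface to the outlet (both open to atmosphere, surface at rest): v = √(2g·h_out) = √(2·9.81·1.90) = 6.11 m/s.
With constant cross-section the crest speed equals v; applying Bernoulli from the surface up to the crest, P_top = P_atm − ½ρv² − ρg·h_top.
P_top = 100300 − ½·918·6.11² − 918·9.81·3.62 = 50600 Pa.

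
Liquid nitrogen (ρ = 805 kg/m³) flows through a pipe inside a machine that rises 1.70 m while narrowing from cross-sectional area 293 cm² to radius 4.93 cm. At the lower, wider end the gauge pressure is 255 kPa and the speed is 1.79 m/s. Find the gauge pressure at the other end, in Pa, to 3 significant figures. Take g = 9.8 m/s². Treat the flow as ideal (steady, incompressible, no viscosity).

P₂ = 224000 Pa

By continuity, v₂ = v₁·A₁/A₂ = 1.79·(293/76.4) = 6.87 m/s.
Applying Bernoulli between the two ends and solving for P₂: P₂ = P₁ + ½ρ(v₁² − v₂²) − ρgΔh.
P₂ = 255000 + ½·805·(1.79² − 6.87²) − 805·9.8·(+1.70) = 255000 + (-17700) − (13400) = 224000 Pa.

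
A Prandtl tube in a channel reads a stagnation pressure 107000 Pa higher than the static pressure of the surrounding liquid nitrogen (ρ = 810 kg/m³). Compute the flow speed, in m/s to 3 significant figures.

At the stagnation point the flow is brought to rest, so Bernoulli gives P_stag − P_static = ½ρv².
v = √(2ΔP/ρ) = √(2·107000/810) = 16.3 m/s.

v ≈ 16.3 m/s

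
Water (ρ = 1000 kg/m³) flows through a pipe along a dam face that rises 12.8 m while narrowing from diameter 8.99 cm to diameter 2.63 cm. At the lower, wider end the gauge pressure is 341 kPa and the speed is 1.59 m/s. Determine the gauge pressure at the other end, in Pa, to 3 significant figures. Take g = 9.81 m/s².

P₂ ≈ 44100 Pa

Mass conservation (A₁v₁ = A₂v₂) gives v₂ = 1.59 × 63.5/5.43 = 18.6 m/s.
Bernoulli: P₁ + ½ρv₁² + ρg h₁ = P₂ + ½ρv₂² + ρg h₂, so P₂ = P₁ + ½ρ(v₁² − v₂²) − ρg(h₂ − h₁).
P₂ = 341000 + ½·1000·(1.59² − 18.6²) − 1000·9.81·(+12.8) = 341000 + (-171000) − (126000) = 44100 Pa.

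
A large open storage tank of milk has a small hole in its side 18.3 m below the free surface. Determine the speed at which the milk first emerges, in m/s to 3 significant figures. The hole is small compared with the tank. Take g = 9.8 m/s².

Bernoulli from surface to hole (P equal, v_surface ≈ 0): v = √(2gh) = √(2×9.8×18.3) = 18.9 m/s.

v ≈ 18.9 m/s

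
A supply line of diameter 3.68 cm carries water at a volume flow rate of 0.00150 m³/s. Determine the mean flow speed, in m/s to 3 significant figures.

v = 1.41 m/s

Q = 0.00150 m³/s = 0.00150 m³/s.
v = Q/A = 0.00150 / 0.00106 = 1.41 m/s.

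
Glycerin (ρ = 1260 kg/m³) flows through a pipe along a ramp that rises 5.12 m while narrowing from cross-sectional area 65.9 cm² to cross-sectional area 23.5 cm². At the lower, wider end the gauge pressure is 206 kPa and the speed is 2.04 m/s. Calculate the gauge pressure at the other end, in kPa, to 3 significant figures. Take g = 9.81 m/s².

Continuity gives A₁v₁ = A₂v₂, so v₂ = (65.9 cm²)/(23.5 cm²) × 2.04 m/s = 5.72 m/s.
Bernoulli: P₁ + ½ρv₁² + ρg h₁ = P₂ + ½ρv₂² + ρg h₂, so P₂ = P₁ + ½ρ(v₁² − v₂²) − ρg(h₂ − h₁).
P₂ = 206000 + ½·1260·(2.04² − 5.72²) − 1260·9.81·(+5.12) = 206000 + (-18000) − (63300) = 125000 Pa.

P₂ ≈ 125 kPa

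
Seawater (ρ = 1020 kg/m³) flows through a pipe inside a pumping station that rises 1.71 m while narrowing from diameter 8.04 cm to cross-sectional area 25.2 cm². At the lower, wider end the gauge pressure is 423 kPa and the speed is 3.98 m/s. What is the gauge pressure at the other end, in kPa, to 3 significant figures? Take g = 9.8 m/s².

P₂ ≈ 381 kPa

By continuity, v₂ = v₁·A₁/A₂ = 3.98·(50.8/25.2) = 8.02 m/s.
Energy conservation along the streamline gives P₂ = P₁ − ½ρ(v₂² − v₁²) − ρg(h₂ − h₁).
P₂ = 423000 + ½·1020·(3.98² − 8.02²) − 1020·9.8·(+1.71) = 423000 + (-24700) − (17100) = 381000 Pa.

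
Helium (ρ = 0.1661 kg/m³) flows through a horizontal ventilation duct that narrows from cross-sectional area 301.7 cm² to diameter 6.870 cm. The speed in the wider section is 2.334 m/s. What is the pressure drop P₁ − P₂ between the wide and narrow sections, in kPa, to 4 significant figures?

Mass conservation (A₁v₁ = A₂v₂) gives v₂ = 2.334 × 301.7/37.07 = 19.00 m/s.
Bernoulli (h₁ = h₂): P₁ − P₂ = ½ρ(v₂² − v₁²).
P₁ − P₂ = ½·0.1661·(19.00² − 2.334²) = ½·0.1661·355.4 = 29.52 Pa.

ΔP = 0.02952 kPa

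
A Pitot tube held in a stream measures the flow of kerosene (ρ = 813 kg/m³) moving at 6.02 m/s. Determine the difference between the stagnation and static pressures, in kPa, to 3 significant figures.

The dynamic pressure equals the rise in static pressure at the stagnation point: ΔP = ½ρv².
ΔP = ½·813·6.02² = 14700 Pa.

ΔP ≈ 14.7 kPa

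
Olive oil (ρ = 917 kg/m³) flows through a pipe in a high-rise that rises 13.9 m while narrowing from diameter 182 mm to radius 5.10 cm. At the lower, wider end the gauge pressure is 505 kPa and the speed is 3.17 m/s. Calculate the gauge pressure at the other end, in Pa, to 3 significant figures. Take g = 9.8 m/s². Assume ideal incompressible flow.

P₂ = 338000 Pa

The volume flow rate is constant, so v₂ = (A₁/A₂)v₁ = (260/81.7)·3.17 = 10.1 m/s.
Energy conservation along the streamline gives P₂ = P₁ − ½ρ(v₂² − v₁²) − ρg(h₂ − h₁).
P₂ = 505000 + ½·917·(3.17² − 10.1²) − 917·9.8·(+13.9) = 505000 + (-42100) − (125000) = 338000 Pa.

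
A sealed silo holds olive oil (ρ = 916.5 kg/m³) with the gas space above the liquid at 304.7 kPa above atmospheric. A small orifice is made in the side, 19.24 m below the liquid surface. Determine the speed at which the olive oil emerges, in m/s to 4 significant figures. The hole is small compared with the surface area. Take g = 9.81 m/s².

Take point 1 at the surface (v₁ ≈ 0) and point 2 at the hole (at atmospheric pressure). Bernoulli: P₁ + ρg h = P_atm + ½ρv₂².
With P₁ − P_atm = 304700 Pa, v₂ = √(2gh + 2ΔP/ρ) = √(2·9.81·19.24 + 2·304700/916.5) = 32.29 m/s.

v ≈ 32.29 m/s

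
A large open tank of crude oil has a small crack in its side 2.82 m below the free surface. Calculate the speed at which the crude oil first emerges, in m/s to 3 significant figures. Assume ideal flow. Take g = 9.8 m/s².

7.43 m/s

Torricelli's result v = √(2gh) gives v = √(2·9.8·2.82) = 7.43 m/s.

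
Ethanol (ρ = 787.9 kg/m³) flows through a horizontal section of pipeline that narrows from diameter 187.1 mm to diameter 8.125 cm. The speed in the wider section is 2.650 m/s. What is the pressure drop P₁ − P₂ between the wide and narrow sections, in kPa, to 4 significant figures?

ΔP = 75.03 kPa

Continuity gives A₁v₁ = A₂v₂, so v₂ = (274.9 cm²)/(51.85 cm²) × 2.650 m/s = 14.05 m/s.
The pipe is horizontal, so Bernoulli reduces to P₁ + ½ρv₁² = P₂ + ½ρv₂².
P₁ − P₂ = ½·787.9·(14.05² − 2.650²) = ½·787.9·190.4 = 75030 Pa.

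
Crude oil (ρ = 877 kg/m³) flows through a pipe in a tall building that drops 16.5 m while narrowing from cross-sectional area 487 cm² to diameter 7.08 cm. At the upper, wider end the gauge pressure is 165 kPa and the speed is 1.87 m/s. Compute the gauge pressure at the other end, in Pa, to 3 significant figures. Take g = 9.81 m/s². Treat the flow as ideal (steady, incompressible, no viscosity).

P₂ ≈ 73900 Pa

Mass conservation (A₁v₁ = A₂v₂) gives v₂ = 1.87 × 487/39.4 = 23.1 m/s.
Bernoulli: P₁ + ½ρv₁² + ρg h₁ = P₂ + ½ρv₂² + ρg h₂, so P₂ = P₁ + ½ρ(v₁² − v₂²) − ρg(h₂ − h₁).
P₂ = 165000 + ½·877·(1.87² − 23.1²) − 877·9.81·(−16.5) = 165000 + (-233000) − (-142000) = 73900 Pa.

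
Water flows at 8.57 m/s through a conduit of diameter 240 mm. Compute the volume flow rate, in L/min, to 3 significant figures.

Q = A·v = 0.0452 m² × 8.57 m/s = 0.388 m³/s.
Converting: 0.388 m³/s × 60000 = 23300 L/min.

Q = 23300 L/min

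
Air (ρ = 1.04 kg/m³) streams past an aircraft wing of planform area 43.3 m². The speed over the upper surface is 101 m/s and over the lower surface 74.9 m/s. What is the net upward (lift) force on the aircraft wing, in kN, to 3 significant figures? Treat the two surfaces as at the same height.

F ≈ 103 kN

With equal heights on the two surfaces, Bernoulli gives P_lower − P_upper = ½ρ(v_upper² − v_lower²).
ΔP = ½·1.04·(101² − 74.9²) = 2390 Pa.
Lift = ΔP · A = 2390 × 43.3 = 103000 N.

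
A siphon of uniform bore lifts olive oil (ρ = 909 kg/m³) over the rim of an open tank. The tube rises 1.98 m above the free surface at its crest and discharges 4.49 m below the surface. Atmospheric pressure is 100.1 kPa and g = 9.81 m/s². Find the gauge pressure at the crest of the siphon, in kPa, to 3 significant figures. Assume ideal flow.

Bernoulli surface→outlet gives ½v² = g·h_out, so v = √(2·9.81·4.49) = 9.39 m/s.
With constant cross-section the crest speed equals v; applying Bernoulli from the surface up to the crest, P_top = P_atm − ½ρv² − ρg·h_top.
P_top = 100100 − ½·909·9.39² − 909·9.81·1.98 = 42400 Pa. So P_gauge = P_top − P_atm = -57700 Pa.

-57.7 kPa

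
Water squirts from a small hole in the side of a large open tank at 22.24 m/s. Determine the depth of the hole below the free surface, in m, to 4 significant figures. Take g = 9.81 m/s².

Torricelli: v = √(2gh), so h = v²/(2g).
h = 22.24²/(2·9.81) = 494.6/19.62 = 25.21 m.

h = 25.21 m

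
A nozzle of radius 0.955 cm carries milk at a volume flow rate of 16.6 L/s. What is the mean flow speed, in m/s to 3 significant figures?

Q = 16.6 L/s = 0.0166 m³/s.
v = Q/A = 0.0166 / 0.000287 = 57.9 m/s.

57.9 m/s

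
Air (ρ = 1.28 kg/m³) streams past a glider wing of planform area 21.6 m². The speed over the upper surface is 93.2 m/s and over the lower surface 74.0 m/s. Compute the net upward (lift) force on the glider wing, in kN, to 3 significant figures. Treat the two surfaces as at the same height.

From P + ½ρv² = const at equal height, P_low − P_up = ½ρ(v_up² − v_low²).
ΔP = ½·1.28·(93.2² − 74.0²) = 2050 Pa.
Lift = ΔP · A = 2050 × 21.6 = 44400 N.

F ≈ 44.4 kN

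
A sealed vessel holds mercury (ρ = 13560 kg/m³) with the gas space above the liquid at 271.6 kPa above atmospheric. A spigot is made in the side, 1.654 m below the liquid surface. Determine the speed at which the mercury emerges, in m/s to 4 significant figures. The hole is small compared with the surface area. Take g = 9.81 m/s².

Take point 1 at the surface (v₁ ≈ 0) and point 2 at the hole (at atmospheric pressure). Bernoulli: P₁ + ρg h = P_atm + ½ρv₂².
With P₁ − P_atm = 271600 Pa, v₂ = √(2gh + 2ΔP/ρ) = √(2·9.81·1.654 + 2·271600/13560) = 8.515 m/s.

v ≈ 8.515 m/s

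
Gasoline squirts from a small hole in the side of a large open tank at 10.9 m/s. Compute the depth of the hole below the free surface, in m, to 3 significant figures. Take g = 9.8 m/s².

For a small hole in a large open tank, ½v² = gh, giving h = v²/(2g).
h = 10.9²/(2·9.8) = 119/19.60 = 6.06 m.

h ≈ 6.06 m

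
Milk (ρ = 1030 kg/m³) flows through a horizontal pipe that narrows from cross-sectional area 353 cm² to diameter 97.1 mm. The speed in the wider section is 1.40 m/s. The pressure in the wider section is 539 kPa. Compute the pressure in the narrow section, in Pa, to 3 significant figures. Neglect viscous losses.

P₂ = 517000 Pa

Mass conservation (A₁v₁ = A₂v₂) gives v₂ = 1.40 × 353/74.1 = 6.67 m/s.
Bernoulli (h₁ = h₂): P₁ − P₂ = ½ρ(v₂² − v₁²).
P₂ = P₁ − ½ρ(v₂² − v₁²) = 539000 − ½·1030·(6.67² − 1.40²) = 539000 − 21900 = 517000 Pa.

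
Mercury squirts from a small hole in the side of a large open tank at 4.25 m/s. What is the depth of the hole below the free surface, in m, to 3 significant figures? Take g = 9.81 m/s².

Torricelli: v = √(2gh), so h = v²/(2g).
h = 4.25²/(2·9.81) = 18.1/19.62 = 0.921 m.

h = 0.921 m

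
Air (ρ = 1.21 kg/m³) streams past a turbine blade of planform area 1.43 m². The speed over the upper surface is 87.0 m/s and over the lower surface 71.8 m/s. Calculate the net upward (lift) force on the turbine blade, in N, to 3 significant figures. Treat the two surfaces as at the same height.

With equal heights on the two surfaces, Bernoulli gives P_lower − P_upper = ½ρ(v_upper² − v_lower²).
ΔP = ½·1.21·(87.0² − 71.8²) = 1460 Pa.
Lift = ΔP · A = 1460 × 1.43 = 2090 N.

F = 2090 N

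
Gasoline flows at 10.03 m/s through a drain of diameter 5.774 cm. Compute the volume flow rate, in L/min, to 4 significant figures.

Q ≈ 1576 L/min

Q = A·v = 0.002618 m² × 10.03 m/s = 0.02626 m³/s.
Converting: 0.02626 m³/s × 60000 = 1576 L/min.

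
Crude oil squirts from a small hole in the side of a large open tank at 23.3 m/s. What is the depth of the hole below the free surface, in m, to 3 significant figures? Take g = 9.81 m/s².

h ≈ 27.7 m

Torricelli: v = √(2gh), so h = v²/(2g).
h = 23.3²/(2·9.81) = 543/19.62 = 27.7 m.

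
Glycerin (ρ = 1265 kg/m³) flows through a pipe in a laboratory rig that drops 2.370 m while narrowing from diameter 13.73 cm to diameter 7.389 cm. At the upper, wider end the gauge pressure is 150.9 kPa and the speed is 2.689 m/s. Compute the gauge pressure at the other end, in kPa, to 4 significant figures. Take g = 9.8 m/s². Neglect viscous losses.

P₂ ≈ 130.3 kPa

Mass conservation (A₁v₁ = A₂v₂) gives v₂ = 2.689 × 148.1/42.88 = 9.285 m/s.
Applying Bernoulli between the two ends and solving for P₂: P₂ = P₁ + ½ρ(v₁² − v₂²) − ρgΔh.
P₂ = 150900 + ½·1265·(2.689² − 9.285²) − 1265·9.8·(−2.370) = 150900 + (-49950) − (-29380) = 130300 Pa.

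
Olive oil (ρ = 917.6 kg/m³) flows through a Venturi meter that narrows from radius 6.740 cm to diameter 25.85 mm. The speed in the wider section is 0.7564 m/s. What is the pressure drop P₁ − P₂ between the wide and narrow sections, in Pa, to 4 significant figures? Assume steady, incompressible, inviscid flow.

The volume flow rate is constant, so v₂ = (A₁/A₂)v₁ = (142.7/5.248)·0.7564 = 20.57 m/s.
The pipe is horizontal, so Bernoulli reduces to P₁ + ½ρv₁² = P₂ + ½ρv₂².
P₁ − P₂ = ½·917.6·(20.57² − 0.7564²) = ½·917.6·422.5 = 193800 Pa.

ΔP ≈ 193800 Pa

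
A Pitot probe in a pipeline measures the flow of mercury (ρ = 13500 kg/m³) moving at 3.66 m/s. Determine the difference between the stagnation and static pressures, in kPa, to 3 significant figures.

ΔP = 90.4 kPa

The dynamic pressure equals the rise in static pressure at the stagnation point: ΔP = ½ρv².
ΔP = ½·13500·3.66² = 90400 Pa.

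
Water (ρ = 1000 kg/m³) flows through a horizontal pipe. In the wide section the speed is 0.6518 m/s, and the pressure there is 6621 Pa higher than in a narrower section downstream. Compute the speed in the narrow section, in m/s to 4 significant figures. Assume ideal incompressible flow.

With h₁ = h₂, rearranging Bernoulli gives v₂ = √(v₁² + 2ΔP/ρ).
v₂ = √(0.6518² + 2·6621/1000) = √(0.4248 + 13.24) = 3.697 m/s.

3.697 m/s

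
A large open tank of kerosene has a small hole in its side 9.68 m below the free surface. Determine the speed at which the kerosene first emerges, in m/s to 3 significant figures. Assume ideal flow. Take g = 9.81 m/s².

Bernoulli from surface to hole (P equal, v_surface ≈ 0): v = √(2gh) = √(2×9.81×9.68) = 13.8 m/s.

13.8 m/s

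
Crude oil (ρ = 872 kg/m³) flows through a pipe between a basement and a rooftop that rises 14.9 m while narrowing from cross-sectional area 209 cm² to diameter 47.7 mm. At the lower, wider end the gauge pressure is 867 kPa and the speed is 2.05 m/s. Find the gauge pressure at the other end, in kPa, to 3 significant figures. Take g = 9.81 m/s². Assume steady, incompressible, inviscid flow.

P₂ ≈ 491 kPa

The volume flow rate is constant, so v₂ = (A₁/A₂)v₁ = (209/17.9)·2.05 = 24.0 m/s.
Energy conservation along the streamline gives P₂ = P₁ − ½ρ(v₂² − v₁²) − ρg(h₂ − h₁).
P₂ = 867000 + ½·872·(2.05² − 24.0²) − 872·9.81·(+14.9) = 867000 + (-249000) − (127000) = 491000 Pa.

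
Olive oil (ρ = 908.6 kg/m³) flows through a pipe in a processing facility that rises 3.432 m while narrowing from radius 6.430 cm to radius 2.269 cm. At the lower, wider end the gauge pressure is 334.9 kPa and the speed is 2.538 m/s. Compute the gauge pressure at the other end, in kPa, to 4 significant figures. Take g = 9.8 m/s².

P₂ = 118.5 kPa

The volume flow rate is constant, so v₂ = (A₁/A₂)v₁ = (129.9/16.17)·2.538 = 20.38 m/s.
Bernoulli: P₁ + ½ρv₁² + ρg h₁ = P₂ + ½ρv₂² + ρg h₂, so P₂ = P₁ + ½ρ(v₁² − v₂²) − ρg(h₂ − h₁).
P₂ = 334900 + ½·908.6·(2.538² − 20.38²) − 908.6·9.8·(+3.432) = 334900 + (-185800) − (30560) = 118500 Pa.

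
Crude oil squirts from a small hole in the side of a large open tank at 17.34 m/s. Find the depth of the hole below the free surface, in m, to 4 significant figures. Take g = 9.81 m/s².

Torricelli: v = √(2gh), so h = v²/(2g).
h = 17.34²/(2·9.81) = 300.7/19.62 = 15.32 m.

h ≈ 15.32 m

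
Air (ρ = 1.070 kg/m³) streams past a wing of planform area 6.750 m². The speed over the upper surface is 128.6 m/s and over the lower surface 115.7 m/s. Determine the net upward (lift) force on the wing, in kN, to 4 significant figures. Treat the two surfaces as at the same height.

With equal heights on the two surfaces, Bernoulli gives P_lower − P_upper = ½ρ(v_upper² − v_lower²).
ΔP = ½·1.070·(128.6² − 115.7²) = 1686 Pa.
Lift = ΔP · A = 1686 × 6.750 = 11380 N.

F ≈ 11.38 kN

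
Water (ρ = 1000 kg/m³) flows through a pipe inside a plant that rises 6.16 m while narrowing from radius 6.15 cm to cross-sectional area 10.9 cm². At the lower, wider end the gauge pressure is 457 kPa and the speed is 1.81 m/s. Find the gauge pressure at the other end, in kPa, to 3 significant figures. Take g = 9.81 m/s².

204 kPa

Mass conservation (A₁v₁ = A₂v₂) gives v₂ = 1.81 × 119/10.9 = 19.7 m/s.
Energy conservation along the streamline gives P₂ = P₁ − ½ρ(v₂² − v₁²) − ρg(h₂ − h₁).
P₂ = 457000 + ½·1000·(1.81² − 19.7²) − 1000·9.81·(+6.16) = 457000 + (-193000) − (60400) = 204000 Pa.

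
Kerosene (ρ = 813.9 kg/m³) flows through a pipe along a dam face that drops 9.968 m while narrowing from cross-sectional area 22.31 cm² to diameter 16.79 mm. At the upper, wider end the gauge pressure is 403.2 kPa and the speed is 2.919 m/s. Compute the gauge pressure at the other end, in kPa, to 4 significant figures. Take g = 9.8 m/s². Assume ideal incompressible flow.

The volume flow rate is constant, so v₂ = (A₁/A₂)v₁ = (22.31/2.214)·2.919 = 29.41 m/s.
Energy conservation along the streamline gives P₂ = P₁ − ½ρ(v₂² − v₁²) − ρg(h₂ − h₁).
P₂ = 403200 + ½·813.9·(2.919² − 29.41²) − 813.9·9.8·(−9.968) = 403200 + (-348600) − (-79510) = 134100 Pa.

134.1 kPa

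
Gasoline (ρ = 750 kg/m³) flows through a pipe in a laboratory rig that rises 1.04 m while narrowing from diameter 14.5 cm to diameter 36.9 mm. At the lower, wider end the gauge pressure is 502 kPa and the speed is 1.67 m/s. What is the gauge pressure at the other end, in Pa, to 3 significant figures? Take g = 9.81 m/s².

246000 Pa

The volume flow rate is constant, so v₂ = (A₁/A₂)v₁ = (165/10.7)·1.67 = 25.8 m/s.
Energy conservation along the streamline gives P₂ = P₁ − ½ρ(v₂² − v₁²) − ρg(h₂ − h₁).
P₂ = 502000 + ½·750·(1.67² − 25.8²) − 750·9.81·(+1.04) = 502000 + (-248000) − (7650) = 246000 Pa.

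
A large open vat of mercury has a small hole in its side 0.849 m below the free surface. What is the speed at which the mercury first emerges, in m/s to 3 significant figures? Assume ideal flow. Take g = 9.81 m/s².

Torricelli's result v = √(2gh) gives v = √(2·9.81·0.849) = 4.08 m/s.

v = 4.08 m/s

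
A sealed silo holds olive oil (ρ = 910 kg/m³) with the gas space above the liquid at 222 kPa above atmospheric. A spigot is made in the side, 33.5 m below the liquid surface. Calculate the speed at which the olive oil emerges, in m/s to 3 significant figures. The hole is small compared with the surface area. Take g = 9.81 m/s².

v ≈ 33.8 m/s

Take point 1 at the surface (v₁ ≈ 0) and point 2 at the hole (at atmospheric pressure). Bernoulli: P₁ + ρg h = P_atm + ½ρv₂².
With P₁ − P_atm = 222000 Pa, v₂ = √(2gh + 2ΔP/ρ) = √(2·9.81·33.5 + 2·222000/910) = 33.8 m/s.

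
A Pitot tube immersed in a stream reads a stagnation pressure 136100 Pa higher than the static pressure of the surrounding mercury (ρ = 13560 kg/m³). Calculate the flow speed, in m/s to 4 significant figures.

At the stagnation point the flow is brought to rest, so Bernoulli gives P_stag − P_static = ½ρv².
v = √(2ΔP/ρ) = √(2·136100/13560) = 4.480 m/s.

v ≈ 4.480 m/s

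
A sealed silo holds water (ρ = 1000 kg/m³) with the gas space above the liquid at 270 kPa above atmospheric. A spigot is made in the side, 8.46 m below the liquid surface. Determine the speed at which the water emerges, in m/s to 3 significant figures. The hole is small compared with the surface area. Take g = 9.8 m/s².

v = 26.6 m/s

Take point 1 at the surface (v₁ ≈ 0) and point 2 at the hole (at atmospheric pressure). Bernoulli: P₁ + ρg h = P_atm + ½ρv₂².
With P₁ − P_atm = 270000 Pa, v₂ = √(2gh + 2ΔP/ρ) = √(2·9.8·8.46 + 2·270000/1000) = 26.6 m/s.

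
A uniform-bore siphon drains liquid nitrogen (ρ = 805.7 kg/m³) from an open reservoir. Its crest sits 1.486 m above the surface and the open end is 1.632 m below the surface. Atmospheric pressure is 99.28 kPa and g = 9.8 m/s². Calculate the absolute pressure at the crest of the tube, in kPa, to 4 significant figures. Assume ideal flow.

P_top = 74.66 kPa

Bernoulli surface→outlet gives ½v² = g·h_out, so v = √(2·9.8·1.632) = 5.656 m/s.
With constant cross-section the crest speed equals v; applying Bernoulli from the surface up to the crest, P_top = P_atm − ½ρv² − ρg·h_top.
P_top = 99280 − ½·805.7·5.656² − 805.7·9.8·1.486 = 74660 Pa.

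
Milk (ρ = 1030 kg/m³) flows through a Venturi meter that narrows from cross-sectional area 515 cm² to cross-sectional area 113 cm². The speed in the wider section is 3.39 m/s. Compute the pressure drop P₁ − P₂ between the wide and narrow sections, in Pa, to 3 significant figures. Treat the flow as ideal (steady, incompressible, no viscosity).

By continuity, v₂ = v₁·A₁/A₂ = 3.39·(515/113) = 15.4 m/s.
Along the horizontal streamline, P + ½ρv² is constant.
P₁ − P₂ = ½·1030·(15.4² − 3.39²) = ½·1030·227 = 117000 Pa.

117000 Pa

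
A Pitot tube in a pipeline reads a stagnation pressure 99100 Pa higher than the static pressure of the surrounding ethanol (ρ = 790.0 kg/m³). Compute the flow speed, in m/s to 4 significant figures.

At the stagnation point the flow is brought to rest, so Bernoulli gives P_stag − P_static = ½ρv².
v = √(2ΔP/ρ) = √(2·99100/790.0) = 15.84 m/s.

v ≈ 15.84 m/s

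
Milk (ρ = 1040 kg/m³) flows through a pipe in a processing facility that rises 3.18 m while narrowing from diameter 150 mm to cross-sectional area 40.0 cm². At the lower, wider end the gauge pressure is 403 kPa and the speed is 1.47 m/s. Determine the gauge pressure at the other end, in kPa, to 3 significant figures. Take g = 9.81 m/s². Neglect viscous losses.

P₂ ≈ 350 kPa

The volume flow rate is constant, so v₂ = (A₁/A₂)v₁ = (177/40.0)·1.47 = 6.49 m/s.
Bernoulli: P₁ + ½ρv₁² + ρg h₁ = P₂ + ½ρv₂² + ρg h₂, so P₂ = P₁ + ½ρ(v₁² − v₂²) − ρg(h₂ − h₁).
P₂ = 403000 + ½·1040·(1.47² − 6.49²) − 1040·9.81·(+3.18) = 403000 + (-20800) − (32400) = 350000 Pa.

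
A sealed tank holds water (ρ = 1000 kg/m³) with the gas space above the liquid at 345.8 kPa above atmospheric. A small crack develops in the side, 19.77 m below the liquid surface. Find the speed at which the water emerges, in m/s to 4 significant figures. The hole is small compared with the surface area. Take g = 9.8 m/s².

v = 32.85 m/s

Take point 1 at the surface (v₁ ≈ 0) and point 2 at the hole (at atmospheric pressure). Bernoulli: P₁ + ρg h = P_atm + ½ρv₂².
With P₁ − P_atm = 345800 Pa, v₂ = √(2gh + 2ΔP/ρ) = √(2·9.8·19.77 + 2·345800/1000) = 32.85 m/s.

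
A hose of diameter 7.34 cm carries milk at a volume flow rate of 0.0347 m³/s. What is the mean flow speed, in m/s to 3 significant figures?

Q = 0.0347 m³/s = 0.0347 m³/s.
v = Q/A = 0.0347 / 0.00423 = 8.20 m/s.

v = 8.20 m/s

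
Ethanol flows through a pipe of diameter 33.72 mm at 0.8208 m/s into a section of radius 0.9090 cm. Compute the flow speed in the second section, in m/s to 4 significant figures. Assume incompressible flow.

2.824 m/s

The volume flow rate is constant, so v₂ = (A₁/A₂)v₁ = (8.930/2.596)·0.8208 = 2.824 m/s.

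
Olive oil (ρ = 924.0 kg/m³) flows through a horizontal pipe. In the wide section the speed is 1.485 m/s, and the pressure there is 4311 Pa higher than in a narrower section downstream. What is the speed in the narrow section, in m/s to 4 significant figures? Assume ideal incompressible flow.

3.397 m/s

Horizontal Bernoulli: P₁ + ½ρv₁² = P₂ + ½ρv₂², so v₂² = v₁² + 2(P₁ − P₂)/ρ.
v₂ = √(1.485² + 2·4311/924.0) = √(2.205 + 9.331) = 3.397 m/s.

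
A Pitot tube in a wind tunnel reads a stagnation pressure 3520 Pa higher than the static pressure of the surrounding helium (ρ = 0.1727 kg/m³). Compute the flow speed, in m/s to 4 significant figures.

At the stagnation point the flow is brought to rest, so Bernoulli gives P_stag − P_static = ½ρv².
v = √(2ΔP/ρ) = √(2·3520/0.1727) = 201.9 m/s.

201.9 m/s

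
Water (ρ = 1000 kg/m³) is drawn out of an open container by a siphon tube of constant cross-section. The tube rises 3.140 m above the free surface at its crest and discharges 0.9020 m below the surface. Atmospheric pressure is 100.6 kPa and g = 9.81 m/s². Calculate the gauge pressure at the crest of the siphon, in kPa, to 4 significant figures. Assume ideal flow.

The outlet speed comes from Torricelli: v = √(2g·0.9020) = 4.207 m/s.
Continuity keeps v the same throughout the tube; from surface to crest, P_atm + 0 = P_top + ½ρv² + ρg·h_top.
P_top = 100600 − ½·1000·4.207² − 1000·9.81·3.140 = 60950 Pa. So P_gauge = P_top − P_atm = -39650 Pa.

P_gauge = -39.65 kPa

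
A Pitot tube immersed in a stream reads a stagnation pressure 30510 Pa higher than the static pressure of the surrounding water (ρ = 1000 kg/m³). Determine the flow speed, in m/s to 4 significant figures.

Bernoulli between the free stream and the stagnation point: ½ρv² = P_stag − P_static.
v = √(2ΔP/ρ) = √(2·30510/1000) = 7.812 m/s.

v = 7.812 m/s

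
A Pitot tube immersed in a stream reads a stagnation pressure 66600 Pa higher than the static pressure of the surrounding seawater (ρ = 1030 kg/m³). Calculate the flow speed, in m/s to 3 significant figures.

The dynamic pressure equals the rise in static pressure at the stagnation point: ΔP = ½ρv².
v = √(2ΔP/ρ) = √(2·66600/1030) = 11.4 m/s.

v ≈ 11.4 m/s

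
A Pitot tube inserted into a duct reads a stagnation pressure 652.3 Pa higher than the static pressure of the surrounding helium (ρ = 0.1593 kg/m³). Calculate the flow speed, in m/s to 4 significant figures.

Bernoulli between the free stream and the stagnation point: ½ρv² = P_stag − P_static.
v = √(2ΔP/ρ) = √(2·652.3/0.1593) = 90.50 m/s.

v ≈ 90.50 m/s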